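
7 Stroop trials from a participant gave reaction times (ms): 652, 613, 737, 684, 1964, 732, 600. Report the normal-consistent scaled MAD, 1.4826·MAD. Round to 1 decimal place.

Sorted: 600, 613, 652, 684, 732, 737, 1964 → median = 684
|x − 684| sorted: 0, 32, 48, 53, 71, 84, 1280 → MAD = 53
Robust SD ≈ 1.4826 × 53 = 78.578

78.6 ms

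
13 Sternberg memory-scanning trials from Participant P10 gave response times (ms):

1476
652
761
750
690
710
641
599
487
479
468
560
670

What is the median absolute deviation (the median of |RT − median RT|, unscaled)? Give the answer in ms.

Sorted: 468, 479, 487, 560, 599, 641, 652, 670, 690, 710, 750, 761, 1476 → median = 652
|x − 652|: 824, 0, 109, 98, 38, 58, 11, 53, 165, 173, 184, 92, 18
Sorted deviations: 0, 11, 18, 38, 53, 58, 92, 98, 109, 165, 173, 184, 824 → MAD = 92

92 ms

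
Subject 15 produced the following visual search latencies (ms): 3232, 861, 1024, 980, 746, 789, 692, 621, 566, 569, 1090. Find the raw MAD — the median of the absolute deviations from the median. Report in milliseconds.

191 ms

Sorted: 566, 569, 621, 692, 746, 789, 861, 980, 1024, 1090, 3232 → median = 789
|x − 789|: 2443, 72, 235, 191, 43, 0, 97, 168, 223, 220, 301
Sorted deviations: 0, 43, 72, 97, 168, 191, 220, 223, 235, 301, 2443 → MAD = 191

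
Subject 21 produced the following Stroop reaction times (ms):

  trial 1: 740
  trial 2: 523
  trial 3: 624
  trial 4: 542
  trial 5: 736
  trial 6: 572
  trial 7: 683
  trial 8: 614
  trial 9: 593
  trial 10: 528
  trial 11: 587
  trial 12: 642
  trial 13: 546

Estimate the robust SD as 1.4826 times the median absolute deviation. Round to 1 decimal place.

72.6 ms

Sorted: 523, 528, 542, 546, 572, 587, 593, 614, 624, 642, 683, 736, 740 → median = 593
|x − 593| sorted: 0, 6, 21, 21, 31, 47, 49, 51, 65, 70, 90, 143, 147 → MAD = 49
Robust SD ≈ 1.4826 × 49 = 72.647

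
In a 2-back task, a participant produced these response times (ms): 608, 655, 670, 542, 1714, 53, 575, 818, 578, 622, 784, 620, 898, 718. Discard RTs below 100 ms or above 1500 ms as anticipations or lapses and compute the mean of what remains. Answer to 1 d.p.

674.0 ms

Excluded: 53, 1714
Retained (n=12): Σ = 8088
Mean = 8088/12 = 674.0000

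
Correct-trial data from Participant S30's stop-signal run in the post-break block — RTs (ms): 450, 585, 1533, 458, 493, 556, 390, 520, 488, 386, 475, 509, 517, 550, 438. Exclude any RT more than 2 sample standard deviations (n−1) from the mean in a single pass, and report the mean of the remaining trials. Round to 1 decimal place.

n = 15, ΣRT = 8348, M = 556.533
Σ(x−M)² = 1066801.73; s = √(1066801.73/14) = 276.044
Cutoffs: 556.533 ± 2·276.044 → [4.4, 1108.6]
Outside: 1533 → excluded.
Retained (n=14): Σ = 6815, mean = 6815/14 = 486.786

486.8 ms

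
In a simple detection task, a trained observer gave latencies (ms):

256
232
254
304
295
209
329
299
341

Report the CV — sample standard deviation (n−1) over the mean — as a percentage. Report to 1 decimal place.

n = 9, Σ = 2519, M = 279.8889
Σ(x−M)² = 15880.889; s = √(15880.889/8) = 44.5546
CV = 44.5546 / 279.8889 = 0.15919 = 15.919%

15.9%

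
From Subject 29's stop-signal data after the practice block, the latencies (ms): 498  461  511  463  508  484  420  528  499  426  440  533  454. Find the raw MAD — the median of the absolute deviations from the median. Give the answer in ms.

27 ms

Sorted: 420, 426, 440, 454, 461, 463, 484, 498, 499, 508, 511, 528, 533 → median = 484
|x − 484|: 14, 23, 27, 21, 24, 0, 64, 44, 15, 58, 44, 49, 30
Sorted deviations: 0, 14, 15, 21, 23, 24, 27, 30, 44, 44, 49, 58, 64 → MAD = 27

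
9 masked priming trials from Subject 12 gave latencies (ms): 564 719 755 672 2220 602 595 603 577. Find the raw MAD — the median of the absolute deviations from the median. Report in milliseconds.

39 ms

Sorted: 564, 577, 595, 602, 603, 672, 719, 755, 2220 → median = 603
|x − 603|: 39, 116, 152, 69, 1617, 1, 8, 0, 26
Sorted deviations: 0, 1, 8, 26, 39, 69, 116, 152, 1617 → MAD = 39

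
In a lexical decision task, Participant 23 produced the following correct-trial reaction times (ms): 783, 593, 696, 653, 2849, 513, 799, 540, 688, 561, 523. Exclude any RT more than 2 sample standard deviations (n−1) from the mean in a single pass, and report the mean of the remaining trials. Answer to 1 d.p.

634.9 ms

n = 11, ΣRT = 9198, M = 836.182
Σ(x−M)² = 4555927.64; s = √(4555927.64/10) = 674.976
Cutoffs: 836.182 ± 2·674.976 → [-513.8, 2186.1]
Outside: 2849 → excluded.
Retained (n=10): Σ = 6349, mean = 6349/10 = 634.900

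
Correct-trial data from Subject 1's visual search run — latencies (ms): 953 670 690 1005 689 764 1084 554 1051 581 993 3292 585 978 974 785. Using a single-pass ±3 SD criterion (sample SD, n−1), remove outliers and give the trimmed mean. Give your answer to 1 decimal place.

n = 16, ΣRT = 15648, M = 978.000
Σ(x−M)² = 6208964.00; s = √(6208964.00/15) = 643.375
Cutoffs: 978.000 ± 3·643.375 → [-952.1, 2908.1]
Outside: 3292 → excluded.
Retained (n=15): Σ = 12356, mean = 12356/15 = 823.733

823.7 ms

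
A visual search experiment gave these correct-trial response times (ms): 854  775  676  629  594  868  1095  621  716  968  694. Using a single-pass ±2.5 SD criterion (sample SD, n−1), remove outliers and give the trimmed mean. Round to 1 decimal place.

n = 11, ΣRT = 8490, M = 771.818
Σ(x−M)² = 252063.64; s = √(252063.64/10) = 158.765
Cutoffs: 771.818 ± 2.5·158.765 → [374.9, 1168.7]
No RTs fall outside the cutoffs; all 11 retained. Mean = 8490/11 = 771.818

771.8 ms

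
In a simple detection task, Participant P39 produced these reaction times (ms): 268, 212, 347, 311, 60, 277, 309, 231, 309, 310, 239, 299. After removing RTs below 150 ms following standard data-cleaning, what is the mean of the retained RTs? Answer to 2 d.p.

Excluded: 60
Retained (n=11): Σ = 3112
Mean = 3112/11 = 282.9091

282.91 ms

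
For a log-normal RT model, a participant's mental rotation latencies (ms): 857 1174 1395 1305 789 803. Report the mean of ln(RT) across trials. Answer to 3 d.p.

6.933

ln(RT): 6.7534, 7.0682, 7.2406, 7.1740, 6.6708, 6.6884
Σ ln(RT) = 41.5953
Mean = 41.5953/6 = 6.93256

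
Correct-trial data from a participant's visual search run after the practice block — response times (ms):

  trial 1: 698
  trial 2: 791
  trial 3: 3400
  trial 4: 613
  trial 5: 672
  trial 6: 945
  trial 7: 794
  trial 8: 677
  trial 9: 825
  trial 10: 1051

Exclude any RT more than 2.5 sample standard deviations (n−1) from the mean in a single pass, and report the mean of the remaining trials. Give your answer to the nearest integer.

n = 10, ΣRT = 10466, M = 1046.600
Σ(x−M)² = 6313538.40; s = √(6313538.40/9) = 837.559
Cutoffs: 1046.600 ± 2.5·837.559 → [-1047.3, 3140.5]
Outside: 3400 → excluded.
Retained (n=9): Σ = 7066, mean = 7066/9 = 785.111

785 ms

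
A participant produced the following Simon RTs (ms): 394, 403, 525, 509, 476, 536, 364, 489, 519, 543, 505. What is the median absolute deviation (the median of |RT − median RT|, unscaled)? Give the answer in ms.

Sorted: 364, 394, 403, 476, 489, 505, 509, 519, 525, 536, 543 → median = 505
|x − 505|: 111, 102, 20, 4, 29, 31, 141, 16, 14, 38, 0
Sorted deviations: 0, 4, 14, 16, 20, 29, 31, 38, 102, 111, 141 → MAD = 29

29 ms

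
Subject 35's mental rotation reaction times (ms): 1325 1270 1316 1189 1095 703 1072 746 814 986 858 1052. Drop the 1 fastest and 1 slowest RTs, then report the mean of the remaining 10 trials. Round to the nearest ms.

1040 ms

Sorted: 703, 746, 814, 858, 986, 1052, 1072, 1095, 1189, 1270, 1316, 1325
Drop lowest 1 (703) and highest 1 (1325)
Remaining (n=10): Σ = 10398, mean = 10398/10 = 1039.800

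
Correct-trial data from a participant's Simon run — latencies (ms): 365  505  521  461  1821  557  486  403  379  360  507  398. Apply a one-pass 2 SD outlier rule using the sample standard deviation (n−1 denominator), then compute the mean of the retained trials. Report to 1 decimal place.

449.3 ms

n = 12, ΣRT = 6763, M = 563.583
Σ(x−M)² = 1774286.92; s = √(1774286.92/11) = 401.620
Cutoffs: 563.583 ± 2·401.620 → [-239.7, 1366.8]
Outside: 1821 → excluded.
Retained (n=11): Σ = 4942, mean = 4942/11 = 449.273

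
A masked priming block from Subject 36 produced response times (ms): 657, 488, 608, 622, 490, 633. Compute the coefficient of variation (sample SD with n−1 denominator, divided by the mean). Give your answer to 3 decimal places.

n = 6, Σ = 3498, M = 583.0000
Σ(x−M)² = 27796.000; s = √(27796.000/5) = 74.5600
CV = 74.5600 / 583.0000 = 0.12789

0.128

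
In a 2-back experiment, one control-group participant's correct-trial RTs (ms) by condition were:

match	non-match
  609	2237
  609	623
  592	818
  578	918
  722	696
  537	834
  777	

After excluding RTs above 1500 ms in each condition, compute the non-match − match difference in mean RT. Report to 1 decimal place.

non-match: exclude 2237
M(match) = 4424/7 = 632.000
M(non-match) = 3889/5 = 777.800
Difference = 777.800 − 632.000 = 145.800 ms

145.8 ms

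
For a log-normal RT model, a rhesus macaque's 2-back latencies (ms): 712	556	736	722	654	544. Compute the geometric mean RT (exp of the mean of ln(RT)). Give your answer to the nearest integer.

ln(RT): 6.5681, 6.3208, 6.6012, 6.5820, 6.4831, 6.2989
Mean ln(RT) = 38.8542/6 = 6.47569
Geometric mean = exp(6.47569) = 649.17 ms

649 ms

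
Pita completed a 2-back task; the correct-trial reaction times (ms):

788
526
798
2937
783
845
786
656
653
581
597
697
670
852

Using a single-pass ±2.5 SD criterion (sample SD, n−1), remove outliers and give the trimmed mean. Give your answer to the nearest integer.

n = 14, ΣRT = 12169, M = 869.214
Σ(x−M)² = 4739162.36; s = √(4739162.36/13) = 603.781
Cutoffs: 869.214 ± 2.5·603.781 → [-640.2, 2378.7]
Outside: 2937 → excluded.
Retained (n=13): Σ = 9232, mean = 9232/13 = 710.154

710 ms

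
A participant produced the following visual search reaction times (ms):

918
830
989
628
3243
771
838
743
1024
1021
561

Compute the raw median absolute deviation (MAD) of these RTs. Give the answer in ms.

Sorted: 561, 628, 743, 771, 830, 838, 918, 989, 1021, 1024, 3243 → median = 838
|x − 838|: 80, 8, 151, 210, 2405, 67, 0, 95, 186, 183, 277
Sorted deviations: 0, 8, 67, 80, 95, 151, 183, 186, 210, 277, 2405 → MAD = 151

151 ms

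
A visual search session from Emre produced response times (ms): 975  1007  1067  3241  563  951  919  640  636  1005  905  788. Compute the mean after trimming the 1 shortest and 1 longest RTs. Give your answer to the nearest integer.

889 ms

Sorted: 563, 636, 640, 788, 905, 919, 951, 975, 1005, 1007, 1067, 3241
Drop lowest 1 (563) and highest 1 (3241)
Remaining (n=10): Σ = 8893, mean = 8893/10 = 889.300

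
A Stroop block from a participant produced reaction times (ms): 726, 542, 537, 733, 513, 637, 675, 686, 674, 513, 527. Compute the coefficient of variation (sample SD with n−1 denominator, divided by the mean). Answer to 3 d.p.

n = 11, Σ = 6763, M = 614.8182
Σ(x−M)² = 78815.636; s = √(78815.636/10) = 88.7782
CV = 88.7782 / 614.8182 = 0.14440

0.144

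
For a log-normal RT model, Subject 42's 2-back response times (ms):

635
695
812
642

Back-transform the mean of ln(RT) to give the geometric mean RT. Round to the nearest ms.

693 ms

ln(RT): 6.4536, 6.5439, 6.6995, 6.4646
Mean ln(RT) = 26.1616/4 = 6.54041
Geometric mean = exp(6.54041) = 692.57 ms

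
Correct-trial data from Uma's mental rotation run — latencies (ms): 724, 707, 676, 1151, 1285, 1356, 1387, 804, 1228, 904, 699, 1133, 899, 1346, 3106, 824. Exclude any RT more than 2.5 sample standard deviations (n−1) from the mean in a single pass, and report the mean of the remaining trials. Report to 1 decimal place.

1008.2 ms

n = 16, ΣRT = 18229, M = 1139.312
Σ(x−M)² = 5141039.44; s = √(5141039.44/15) = 585.437
Cutoffs: 1139.312 ± 2.5·585.437 → [-324.3, 2602.9]
Outside: 3106 → excluded.
Retained (n=15): Σ = 15123, mean = 15123/15 = 1008.200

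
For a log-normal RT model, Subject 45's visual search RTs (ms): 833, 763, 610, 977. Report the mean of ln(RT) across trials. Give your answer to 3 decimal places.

6.665

ln(RT): 6.7250, 6.6373, 6.4135, 6.8845
Σ ln(RT) = 26.6602
Mean = 26.6602/4 = 6.66506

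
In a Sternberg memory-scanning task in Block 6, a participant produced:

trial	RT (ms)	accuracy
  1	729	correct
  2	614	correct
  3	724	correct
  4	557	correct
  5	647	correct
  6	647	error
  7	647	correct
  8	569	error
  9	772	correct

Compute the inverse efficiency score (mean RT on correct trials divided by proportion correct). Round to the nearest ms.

861 ms

Correct trials (n=7): 729, 614, 724, 557, 647, 647, 772
Mean correct RT = 4690/7 = 670.0000 ms
Proportion correct = 7/9
IES = 670.0000 / (7/9) = 861.429 ms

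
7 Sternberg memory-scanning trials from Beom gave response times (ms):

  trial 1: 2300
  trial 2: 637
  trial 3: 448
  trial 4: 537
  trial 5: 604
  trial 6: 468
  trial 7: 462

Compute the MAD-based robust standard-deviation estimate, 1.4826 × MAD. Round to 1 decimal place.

Sorted: 448, 462, 468, 537, 604, 637, 2300 → median = 537
|x − 537| sorted: 0, 67, 69, 75, 89, 100, 1763 → MAD = 75
Robust SD ≈ 1.4826 × 75 = 111.195

111.2 ms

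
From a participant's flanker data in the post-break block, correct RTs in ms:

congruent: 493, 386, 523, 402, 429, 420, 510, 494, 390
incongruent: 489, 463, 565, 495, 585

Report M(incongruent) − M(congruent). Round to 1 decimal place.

69.7 ms

M(congruent) = 4047/9 = 449.667
M(incongruent) = 2597/5 = 519.400
Difference = 519.400 − 449.667 = 69.733 ms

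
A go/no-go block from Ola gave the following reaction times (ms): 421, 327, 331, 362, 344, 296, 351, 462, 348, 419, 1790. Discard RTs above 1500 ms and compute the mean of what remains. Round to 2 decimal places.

Excluded: 1790
Retained (n=10): Σ = 3661
Mean = 3661/10 = 366.1000

366.10 ms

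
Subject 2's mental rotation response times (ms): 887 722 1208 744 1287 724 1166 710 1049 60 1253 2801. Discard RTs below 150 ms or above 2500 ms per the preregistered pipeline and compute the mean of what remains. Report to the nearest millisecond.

Excluded: 60, 2801
Retained (n=10): Σ = 9750
Mean = 9750/10 = 975.0000

975 ms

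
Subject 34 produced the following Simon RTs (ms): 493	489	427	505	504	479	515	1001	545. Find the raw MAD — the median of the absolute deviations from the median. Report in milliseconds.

15 ms

Sorted: 427, 479, 489, 493, 504, 505, 515, 545, 1001 → median = 504
|x − 504|: 11, 15, 77, 1, 0, 25, 11, 497, 41
Sorted deviations: 0, 1, 11, 11, 15, 25, 41, 77, 497 → MAD = 15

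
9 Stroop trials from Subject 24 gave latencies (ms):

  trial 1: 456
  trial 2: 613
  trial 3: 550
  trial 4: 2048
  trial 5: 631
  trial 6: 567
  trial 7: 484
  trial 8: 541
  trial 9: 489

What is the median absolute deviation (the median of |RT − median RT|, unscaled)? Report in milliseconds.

Sorted: 456, 484, 489, 541, 550, 567, 613, 631, 2048 → median = 550
|x − 550|: 94, 63, 0, 1498, 81, 17, 66, 9, 61
Sorted deviations: 0, 9, 17, 61, 63, 66, 81, 94, 1498 → MAD = 63

63 ms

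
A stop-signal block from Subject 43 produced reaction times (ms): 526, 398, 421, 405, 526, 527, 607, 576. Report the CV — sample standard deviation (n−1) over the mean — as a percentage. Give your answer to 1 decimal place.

16.1%

n = 8, Σ = 3986, M = 498.2500
Σ(x−M)² = 44951.500; s = √(44951.500/7) = 80.1352
CV = 80.1352 / 498.2500 = 0.16083 = 16.083%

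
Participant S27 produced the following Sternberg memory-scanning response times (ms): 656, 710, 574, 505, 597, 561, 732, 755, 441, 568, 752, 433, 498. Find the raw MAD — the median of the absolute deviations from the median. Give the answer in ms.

Sorted: 433, 441, 498, 505, 561, 568, 574, 597, 656, 710, 732, 752, 755 → median = 574
|x − 574|: 82, 136, 0, 69, 23, 13, 158, 181, 133, 6, 178, 141, 76
Sorted deviations: 0, 6, 13, 23, 69, 76, 82, 133, 136, 141, 158, 178, 181 → MAD = 82

82 ms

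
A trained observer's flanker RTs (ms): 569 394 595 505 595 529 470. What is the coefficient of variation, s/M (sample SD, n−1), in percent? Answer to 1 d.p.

n = 7, Σ = 3657, M = 522.4286
Σ(x−M)² = 32291.714; s = √(32291.714/6) = 73.3618
CV = 73.3618 / 522.4286 = 0.14042 = 14.042%

14.0%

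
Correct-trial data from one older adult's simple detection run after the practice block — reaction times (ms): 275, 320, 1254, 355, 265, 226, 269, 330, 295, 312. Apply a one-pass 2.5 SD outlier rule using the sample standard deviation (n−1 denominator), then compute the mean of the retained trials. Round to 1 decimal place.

n = 10, ΣRT = 3901, M = 390.100
Σ(x−M)² = 841716.90; s = √(841716.90/9) = 305.817
Cutoffs: 390.100 ± 2.5·305.817 → [-374.4, 1154.6]
Outside: 1254 → excluded.
Retained (n=9): Σ = 2647, mean = 2647/9 = 294.111

294.1 ms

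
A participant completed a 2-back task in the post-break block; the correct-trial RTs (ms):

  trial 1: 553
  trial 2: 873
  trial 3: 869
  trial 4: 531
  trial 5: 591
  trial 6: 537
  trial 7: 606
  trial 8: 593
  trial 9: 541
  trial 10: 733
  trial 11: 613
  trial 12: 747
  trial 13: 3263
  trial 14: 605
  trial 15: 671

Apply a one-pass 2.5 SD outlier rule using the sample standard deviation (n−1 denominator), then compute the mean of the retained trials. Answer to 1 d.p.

647.4 ms

n = 15, ΣRT = 12326, M = 821.733
Σ(x−M)² = 6560092.93; s = √(6560092.93/14) = 684.528
Cutoffs: 821.733 ± 2.5·684.528 → [-889.6, 2533.1]
Outside: 3263 → excluded.
Retained (n=14): Σ = 9063, mean = 9063/14 = 647.357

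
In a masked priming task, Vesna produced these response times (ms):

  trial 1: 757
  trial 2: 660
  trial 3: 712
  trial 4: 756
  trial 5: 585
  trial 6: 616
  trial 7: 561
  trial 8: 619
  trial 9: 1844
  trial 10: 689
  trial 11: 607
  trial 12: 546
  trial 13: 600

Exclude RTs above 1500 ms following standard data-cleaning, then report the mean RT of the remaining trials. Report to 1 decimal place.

642.3 ms

Excluded: 1844
Retained (n=12): Σ = 7708
Mean = 7708/12 = 642.3333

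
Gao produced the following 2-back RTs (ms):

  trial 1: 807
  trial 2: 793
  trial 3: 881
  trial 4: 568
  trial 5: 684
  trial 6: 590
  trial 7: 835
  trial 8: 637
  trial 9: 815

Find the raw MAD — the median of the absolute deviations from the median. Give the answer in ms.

Sorted: 568, 590, 637, 684, 793, 807, 815, 835, 881 → median = 793
|x − 793|: 14, 0, 88, 225, 109, 203, 42, 156, 22
Sorted deviations: 0, 14, 22, 42, 88, 109, 156, 203, 225 → MAD = 88

88 ms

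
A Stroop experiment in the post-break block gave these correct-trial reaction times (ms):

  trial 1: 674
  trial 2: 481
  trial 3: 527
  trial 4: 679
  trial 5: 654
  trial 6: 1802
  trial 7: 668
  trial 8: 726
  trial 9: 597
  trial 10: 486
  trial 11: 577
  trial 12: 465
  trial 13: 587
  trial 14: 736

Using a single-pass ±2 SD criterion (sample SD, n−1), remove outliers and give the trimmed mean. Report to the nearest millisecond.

604 ms

n = 14, ΣRT = 9659, M = 689.929
Σ(x−M)² = 1436630.93; s = √(1436630.93/13) = 332.431
Cutoffs: 689.929 ± 2·332.431 → [25.1, 1354.8]
Outside: 1802 → excluded.
Retained (n=13): Σ = 7857, mean = 7857/13 = 604.385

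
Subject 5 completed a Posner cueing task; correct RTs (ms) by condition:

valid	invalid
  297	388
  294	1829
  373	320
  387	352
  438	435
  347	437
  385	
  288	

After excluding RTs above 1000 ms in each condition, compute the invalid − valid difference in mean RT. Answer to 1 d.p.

35.3 ms

invalid: exclude 1829
M(valid) = 2809/8 = 351.125
M(invalid) = 1932/5 = 386.400
Difference = 386.400 − 351.125 = 35.275 ms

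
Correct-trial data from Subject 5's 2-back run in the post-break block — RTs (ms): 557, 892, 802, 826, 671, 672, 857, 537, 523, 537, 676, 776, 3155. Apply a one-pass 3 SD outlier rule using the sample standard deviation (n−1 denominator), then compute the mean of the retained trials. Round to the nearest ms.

n = 13, ΣRT = 11481, M = 883.154
Σ(x−M)² = 5791621.69; s = √(5791621.69/12) = 694.719
Cutoffs: 883.154 ± 3·694.719 → [-1201.0, 2967.3]
Outside: 3155 → excluded.
Retained (n=12): Σ = 8326, mean = 8326/12 = 693.833

694 ms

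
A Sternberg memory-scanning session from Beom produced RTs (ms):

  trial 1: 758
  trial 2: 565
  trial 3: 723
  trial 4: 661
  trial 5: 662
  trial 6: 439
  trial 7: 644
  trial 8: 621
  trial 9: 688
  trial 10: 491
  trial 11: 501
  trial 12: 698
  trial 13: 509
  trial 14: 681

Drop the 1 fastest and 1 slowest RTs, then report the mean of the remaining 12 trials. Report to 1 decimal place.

Sorted: 439, 491, 501, 509, 565, 621, 644, 661, 662, 681, 688, 698, 723, 758
Drop lowest 1 (439) and highest 1 (758)
Remaining (n=12): Σ = 7444, mean = 7444/12 = 620.333

620.3 ms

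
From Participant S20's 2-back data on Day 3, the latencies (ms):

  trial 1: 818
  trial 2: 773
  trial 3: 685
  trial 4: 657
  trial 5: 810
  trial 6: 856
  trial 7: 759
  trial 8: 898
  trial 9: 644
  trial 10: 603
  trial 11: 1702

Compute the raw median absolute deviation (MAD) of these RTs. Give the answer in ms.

Sorted: 603, 644, 657, 685, 759, 773, 810, 818, 856, 898, 1702 → median = 773
|x − 773|: 45, 0, 88, 116, 37, 83, 14, 125, 129, 170, 929
Sorted deviations: 0, 14, 37, 45, 83, 88, 116, 125, 129, 170, 929 → MAD = 88

88 ms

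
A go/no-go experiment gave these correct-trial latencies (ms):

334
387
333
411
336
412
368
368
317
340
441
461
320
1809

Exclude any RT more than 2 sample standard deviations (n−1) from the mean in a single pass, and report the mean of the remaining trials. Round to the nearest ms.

n = 14, ΣRT = 6637, M = 474.071
Σ(x−M)² = 1946182.93; s = √(1946182.93/13) = 386.919
Cutoffs: 474.071 ± 2·386.919 → [-299.8, 1247.9]
Outside: 1809 → excluded.
Retained (n=13): Σ = 4828, mean = 4828/13 = 371.385

371 ms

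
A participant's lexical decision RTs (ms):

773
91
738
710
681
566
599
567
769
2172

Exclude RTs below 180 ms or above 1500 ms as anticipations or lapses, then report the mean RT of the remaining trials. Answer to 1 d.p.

Excluded: 91, 2172
Retained (n=8): Σ = 5403
Mean = 5403/8 = 675.3750

675.4 ms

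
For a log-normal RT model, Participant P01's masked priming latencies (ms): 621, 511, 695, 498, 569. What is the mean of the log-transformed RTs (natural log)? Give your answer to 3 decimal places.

6.353

ln(RT): 6.4313, 6.2364, 6.5439, 6.2106, 6.3439
Σ ln(RT) = 31.7661
Mean = 31.7661/5 = 6.35322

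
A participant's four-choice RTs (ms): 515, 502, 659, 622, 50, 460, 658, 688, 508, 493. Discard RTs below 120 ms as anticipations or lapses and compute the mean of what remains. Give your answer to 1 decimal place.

Excluded: 50
Retained (n=9): Σ = 5105
Mean = 5105/9 = 567.2222

567.2 ms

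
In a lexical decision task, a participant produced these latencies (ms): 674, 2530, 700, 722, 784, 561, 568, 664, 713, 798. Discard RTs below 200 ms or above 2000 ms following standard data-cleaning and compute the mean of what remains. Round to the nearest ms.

Excluded: 2530
Retained (n=9): Σ = 6184
Mean = 6184/9 = 687.1111

687 ms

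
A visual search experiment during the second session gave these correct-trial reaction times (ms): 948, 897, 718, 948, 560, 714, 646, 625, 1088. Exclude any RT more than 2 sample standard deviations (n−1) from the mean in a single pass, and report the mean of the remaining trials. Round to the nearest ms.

n = 9, ΣRT = 7144, M = 793.778
Σ(x−M)² = 261873.56; s = √(261873.56/8) = 180.926
Cutoffs: 793.778 ± 2·180.926 → [431.9, 1155.6]
No RTs fall outside the cutoffs; all 9 retained. Mean = 7144/9 = 793.778

794 ms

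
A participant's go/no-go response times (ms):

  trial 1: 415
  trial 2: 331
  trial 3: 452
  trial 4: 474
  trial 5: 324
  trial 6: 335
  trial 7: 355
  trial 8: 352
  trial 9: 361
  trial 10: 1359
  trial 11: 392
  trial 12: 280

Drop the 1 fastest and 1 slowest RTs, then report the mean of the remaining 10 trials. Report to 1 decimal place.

379.1 ms

Sorted: 280, 324, 331, 335, 352, 355, 361, 392, 415, 452, 474, 1359
Drop lowest 1 (280) and highest 1 (1359)
Remaining (n=10): Σ = 3791, mean = 3791/10 = 379.100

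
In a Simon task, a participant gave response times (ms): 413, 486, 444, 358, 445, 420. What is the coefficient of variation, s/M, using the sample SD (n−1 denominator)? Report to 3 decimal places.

0.100

n = 6, Σ = 2566, M = 427.6667
Σ(x−M)² = 9097.333; s = √(9097.333/5) = 42.6552
CV = 42.6552 / 427.6667 = 0.09974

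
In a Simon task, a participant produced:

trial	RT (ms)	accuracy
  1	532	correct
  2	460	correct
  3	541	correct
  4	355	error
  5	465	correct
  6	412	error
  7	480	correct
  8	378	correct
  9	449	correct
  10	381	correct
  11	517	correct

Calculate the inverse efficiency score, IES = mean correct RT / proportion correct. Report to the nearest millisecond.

Correct trials (n=9): 532, 460, 541, 465, 480, 378, 449, 381, 517
Mean correct RT = 4203/9 = 467.0000 ms
Proportion correct = 9/11
IES = 467.0000 / (9/11) = 570.778 ms

571 ms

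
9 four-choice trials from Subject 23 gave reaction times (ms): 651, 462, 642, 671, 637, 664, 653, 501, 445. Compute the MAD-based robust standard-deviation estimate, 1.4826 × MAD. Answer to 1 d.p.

32.6 ms

Sorted: 445, 462, 501, 637, 642, 651, 653, 664, 671 → median = 642
|x − 642| sorted: 0, 5, 9, 11, 22, 29, 141, 180, 197 → MAD = 22
Robust SD ≈ 1.4826 × 22 = 32.617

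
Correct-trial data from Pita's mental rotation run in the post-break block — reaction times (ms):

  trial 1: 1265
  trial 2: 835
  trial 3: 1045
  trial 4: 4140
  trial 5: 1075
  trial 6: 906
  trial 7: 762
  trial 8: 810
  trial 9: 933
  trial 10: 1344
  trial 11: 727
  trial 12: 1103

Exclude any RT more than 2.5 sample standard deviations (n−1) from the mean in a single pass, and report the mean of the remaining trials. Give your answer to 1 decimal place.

n = 12, ΣRT = 14945, M = 1245.417
Σ(x−M)² = 9551490.92; s = √(9551490.92/11) = 931.835
Cutoffs: 1245.417 ± 2.5·931.835 → [-1084.2, 3575.0]
Outside: 4140 → excluded.
Retained (n=11): Σ = 10805, mean = 10805/11 = 982.273

982.3 ms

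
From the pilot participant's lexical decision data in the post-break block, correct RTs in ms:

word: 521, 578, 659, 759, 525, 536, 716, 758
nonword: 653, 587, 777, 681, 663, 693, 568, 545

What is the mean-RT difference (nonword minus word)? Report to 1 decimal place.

M(word) = 5052/8 = 631.500
M(nonword) = 5167/8 = 645.875
Difference = 645.875 − 631.500 = 14.375 ms

14.4 ms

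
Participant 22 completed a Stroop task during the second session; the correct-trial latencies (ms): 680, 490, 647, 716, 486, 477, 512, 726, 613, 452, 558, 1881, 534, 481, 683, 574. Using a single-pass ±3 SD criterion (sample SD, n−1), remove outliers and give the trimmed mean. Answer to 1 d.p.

575.3 ms

n = 16, ΣRT = 10510, M = 656.875
Σ(x−M)² = 1725033.75; s = √(1725033.75/15) = 339.120
Cutoffs: 656.875 ± 3·339.120 → [-360.5, 1674.2]
Outside: 1881 → excluded.
Retained (n=15): Σ = 8629, mean = 8629/15 = 575.267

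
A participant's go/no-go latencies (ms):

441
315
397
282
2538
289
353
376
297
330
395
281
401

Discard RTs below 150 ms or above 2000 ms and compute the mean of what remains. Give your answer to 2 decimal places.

346.42 ms

Excluded: 2538
Retained (n=12): Σ = 4157
Mean = 4157/12 = 346.4167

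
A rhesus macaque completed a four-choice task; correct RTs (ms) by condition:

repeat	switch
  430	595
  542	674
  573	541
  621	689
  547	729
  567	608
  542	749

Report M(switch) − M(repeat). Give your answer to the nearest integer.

109 ms

M(repeat) = 3822/7 = 546.000
M(switch) = 4585/7 = 655.000
Difference = 655.000 − 546.000 = 109.000 ms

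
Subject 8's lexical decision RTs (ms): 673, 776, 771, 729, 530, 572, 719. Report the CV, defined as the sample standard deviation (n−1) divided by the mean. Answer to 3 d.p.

n = 7, Σ = 4770, M = 681.4286
Σ(x−M)² = 55617.714; s = √(55617.714/6) = 96.2789
CV = 96.2789 / 681.4286 = 0.14129

0.141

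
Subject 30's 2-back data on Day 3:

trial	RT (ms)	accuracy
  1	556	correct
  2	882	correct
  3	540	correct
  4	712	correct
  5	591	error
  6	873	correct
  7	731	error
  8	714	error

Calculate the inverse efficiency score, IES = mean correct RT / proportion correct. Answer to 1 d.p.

Correct trials (n=5): 556, 882, 540, 712, 873
Mean correct RT = 3563/5 = 712.6000 ms
Proportion correct = 5/8
IES = 712.6000 / (5/8) = 1140.160 ms

1140.2 ms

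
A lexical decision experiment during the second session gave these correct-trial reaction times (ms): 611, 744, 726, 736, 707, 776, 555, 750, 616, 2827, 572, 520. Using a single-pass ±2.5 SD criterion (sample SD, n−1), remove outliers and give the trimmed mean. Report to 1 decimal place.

664.8 ms

n = 12, ΣRT = 10140, M = 845.000
Σ(x−M)² = 4368848.00; s = √(4368848.00/11) = 630.213
Cutoffs: 845.000 ± 2.5·630.213 → [-730.5, 2420.5]
Outside: 2827 → excluded.
Retained (n=11): Σ = 7313, mean = 7313/11 = 664.818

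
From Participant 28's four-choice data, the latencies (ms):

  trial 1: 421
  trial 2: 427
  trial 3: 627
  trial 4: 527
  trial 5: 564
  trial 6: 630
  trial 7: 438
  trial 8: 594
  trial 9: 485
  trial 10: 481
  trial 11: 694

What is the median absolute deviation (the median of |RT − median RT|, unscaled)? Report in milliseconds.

Sorted: 421, 427, 438, 481, 485, 527, 564, 594, 627, 630, 694 → median = 527
|x − 527|: 106, 100, 100, 0, 37, 103, 89, 67, 42, 46, 167
Sorted deviations: 0, 37, 42, 46, 67, 89, 100, 100, 103, 106, 167 → MAD = 89

89 ms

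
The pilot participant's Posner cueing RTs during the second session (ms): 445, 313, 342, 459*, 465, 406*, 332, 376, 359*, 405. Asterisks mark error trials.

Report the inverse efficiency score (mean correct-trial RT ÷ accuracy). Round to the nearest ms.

547 ms

Correct trials (n=7): 445, 313, 342, 465, 332, 376, 405
Mean correct RT = 2678/7 = 382.5714 ms
Proportion correct = 7/10
IES = 382.5714 / (7/10) = 546.531 ms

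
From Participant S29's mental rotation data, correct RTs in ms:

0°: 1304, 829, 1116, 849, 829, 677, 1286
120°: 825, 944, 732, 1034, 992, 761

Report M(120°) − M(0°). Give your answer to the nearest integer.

-103 ms

M(0°) = 6890/7 = 984.286
M(120°) = 5288/6 = 881.333
Difference = 881.333 − 984.286 = -102.952 ms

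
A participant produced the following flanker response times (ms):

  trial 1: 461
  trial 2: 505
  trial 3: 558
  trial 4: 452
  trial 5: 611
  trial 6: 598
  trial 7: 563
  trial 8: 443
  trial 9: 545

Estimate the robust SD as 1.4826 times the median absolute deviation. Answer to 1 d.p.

78.6 ms

Sorted: 443, 452, 461, 505, 545, 558, 563, 598, 611 → median = 545
|x − 545| sorted: 0, 13, 18, 40, 53, 66, 84, 93, 102 → MAD = 53
Robust SD ≈ 1.4826 × 53 = 78.578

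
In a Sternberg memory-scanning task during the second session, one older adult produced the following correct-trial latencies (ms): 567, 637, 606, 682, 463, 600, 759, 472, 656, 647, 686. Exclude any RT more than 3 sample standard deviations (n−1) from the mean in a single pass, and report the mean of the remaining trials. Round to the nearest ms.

616 ms

n = 11, ΣRT = 6775, M = 615.909
Σ(x−M)² = 79608.91; s = √(79608.91/10) = 89.224
Cutoffs: 615.909 ± 3·89.224 → [348.2, 883.6]
No RTs fall outside the cutoffs; all 11 retained. Mean = 6775/11 = 615.909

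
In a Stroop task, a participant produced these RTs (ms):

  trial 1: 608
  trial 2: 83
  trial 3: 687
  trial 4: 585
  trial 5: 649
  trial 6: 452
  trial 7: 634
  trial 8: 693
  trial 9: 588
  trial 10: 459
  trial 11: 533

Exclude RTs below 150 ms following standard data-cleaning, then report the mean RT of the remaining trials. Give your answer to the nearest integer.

Excluded: 83
Retained (n=10): Σ = 5888
Mean = 5888/10 = 588.8000

589 ms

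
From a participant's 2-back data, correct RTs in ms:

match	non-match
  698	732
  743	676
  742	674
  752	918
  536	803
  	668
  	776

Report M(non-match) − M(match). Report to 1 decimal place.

55.4 ms

M(match) = 3471/5 = 694.200
M(non-match) = 5247/7 = 749.571
Difference = 749.571 − 694.200 = 55.371 ms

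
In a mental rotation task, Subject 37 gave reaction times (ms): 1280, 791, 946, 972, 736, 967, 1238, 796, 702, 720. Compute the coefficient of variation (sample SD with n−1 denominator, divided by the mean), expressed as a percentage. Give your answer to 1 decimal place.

22.7%

n = 10, Σ = 9148, M = 914.8000
Σ(x−M)² = 389439.600; s = √(389439.600/9) = 208.0170
CV = 208.0170 / 914.8000 = 0.22739 = 22.739%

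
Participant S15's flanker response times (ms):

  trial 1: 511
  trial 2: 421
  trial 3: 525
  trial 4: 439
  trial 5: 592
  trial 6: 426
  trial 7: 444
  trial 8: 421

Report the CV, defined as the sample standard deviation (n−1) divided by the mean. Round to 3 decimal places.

0.134

n = 8, Σ = 3779, M = 472.3750
Σ(x−M)² = 27919.875; s = √(27919.875/7) = 63.1550
CV = 63.1550 / 472.3750 = 0.13370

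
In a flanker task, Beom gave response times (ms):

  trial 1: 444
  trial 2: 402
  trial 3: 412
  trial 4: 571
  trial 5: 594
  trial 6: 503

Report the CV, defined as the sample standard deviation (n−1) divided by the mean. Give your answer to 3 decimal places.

0.168

n = 6, Σ = 2926, M = 487.6667
Σ(x−M)² = 33457.333; s = √(33457.333/5) = 81.8014
CV = 81.8014 / 487.6667 = 0.16774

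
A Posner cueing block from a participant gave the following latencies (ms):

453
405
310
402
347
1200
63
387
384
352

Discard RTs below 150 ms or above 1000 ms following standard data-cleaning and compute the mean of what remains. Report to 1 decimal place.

Excluded: 63, 1200
Retained (n=8): Σ = 3040
Mean = 3040/8 = 380.0000

380.0 ms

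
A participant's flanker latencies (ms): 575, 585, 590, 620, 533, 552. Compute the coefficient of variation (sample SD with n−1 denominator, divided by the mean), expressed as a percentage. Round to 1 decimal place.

5.3%

n = 6, Σ = 3455, M = 575.8333
Σ(x−M)² = 4638.833; s = √(4638.833/5) = 30.4593
CV = 30.4593 / 575.8333 = 0.05290 = 5.290%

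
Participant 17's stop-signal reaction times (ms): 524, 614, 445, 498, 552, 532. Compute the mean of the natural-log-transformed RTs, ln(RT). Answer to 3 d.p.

ln(RT): 6.2615, 6.4200, 6.0981, 6.2106, 6.3135, 6.2766
Σ ln(RT) = 37.5804
Mean = 37.5804/6 = 6.26339

6.263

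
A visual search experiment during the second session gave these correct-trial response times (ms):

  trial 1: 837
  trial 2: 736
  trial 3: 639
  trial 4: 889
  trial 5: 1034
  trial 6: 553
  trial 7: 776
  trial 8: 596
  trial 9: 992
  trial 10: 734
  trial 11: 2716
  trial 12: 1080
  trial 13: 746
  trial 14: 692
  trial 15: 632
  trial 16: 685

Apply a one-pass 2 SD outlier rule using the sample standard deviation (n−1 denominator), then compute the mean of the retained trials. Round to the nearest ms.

n = 16, ΣRT = 14337, M = 896.062
Σ(x−M)² = 3896320.94; s = √(3896320.94/15) = 509.661
Cutoffs: 896.062 ± 2·509.661 → [-123.3, 1915.4]
Outside: 2716 → excluded.
Retained (n=15): Σ = 11621, mean = 11621/15 = 774.733

775 ms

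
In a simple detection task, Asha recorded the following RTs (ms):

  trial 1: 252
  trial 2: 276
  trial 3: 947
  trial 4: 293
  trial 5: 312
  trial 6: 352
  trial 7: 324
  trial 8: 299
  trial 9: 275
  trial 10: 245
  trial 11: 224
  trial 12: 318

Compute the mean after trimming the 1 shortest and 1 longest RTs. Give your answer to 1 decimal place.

294.6 ms

Sorted: 224, 245, 252, 275, 276, 293, 299, 312, 318, 324, 352, 947
Drop lowest 1 (224) and highest 1 (947)
Remaining (n=10): Σ = 2946, mean = 2946/10 = 294.600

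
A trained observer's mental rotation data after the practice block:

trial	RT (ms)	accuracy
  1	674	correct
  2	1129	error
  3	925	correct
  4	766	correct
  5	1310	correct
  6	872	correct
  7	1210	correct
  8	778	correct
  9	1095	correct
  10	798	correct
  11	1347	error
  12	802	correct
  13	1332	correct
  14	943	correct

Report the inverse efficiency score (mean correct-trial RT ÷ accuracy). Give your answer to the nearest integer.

1119 ms

Correct trials (n=12): 674, 925, 766, 1310, 872, 1210, 778, 1095, 798, 802, 1332, 943
Mean correct RT = 11505/12 = 958.7500 ms
Proportion correct = 12/14
IES = 958.7500 / (12/14) = 1118.542 ms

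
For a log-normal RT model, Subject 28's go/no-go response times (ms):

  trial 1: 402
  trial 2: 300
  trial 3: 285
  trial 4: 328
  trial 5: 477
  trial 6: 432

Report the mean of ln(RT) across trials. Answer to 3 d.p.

5.897

ln(RT): 5.9965, 5.7038, 5.6525, 5.7930, 6.1675, 6.0684
Σ ln(RT) = 35.3817
Mean = 35.3817/6 = 5.89695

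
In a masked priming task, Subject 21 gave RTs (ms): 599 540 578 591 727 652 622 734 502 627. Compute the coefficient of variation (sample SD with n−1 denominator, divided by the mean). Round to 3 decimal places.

0.119

n = 10, Σ = 6172, M = 617.2000
Σ(x−M)² = 48813.600; s = √(48813.600/9) = 73.6460
CV = 73.6460 / 617.2000 = 0.11932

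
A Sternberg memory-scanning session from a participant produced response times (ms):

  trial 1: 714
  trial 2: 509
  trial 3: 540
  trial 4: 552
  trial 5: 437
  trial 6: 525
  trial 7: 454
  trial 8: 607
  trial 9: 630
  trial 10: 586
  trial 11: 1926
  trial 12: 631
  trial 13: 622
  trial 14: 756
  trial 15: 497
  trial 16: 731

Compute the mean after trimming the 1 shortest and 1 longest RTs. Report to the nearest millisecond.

597 ms

Sorted: 437, 454, 497, 509, 525, 540, 552, 586, 607, 622, 630, 631, 714, 731, 756, 1926
Drop lowest 1 (437) and highest 1 (1926)
Remaining (n=14): Σ = 8354, mean = 8354/14 = 596.714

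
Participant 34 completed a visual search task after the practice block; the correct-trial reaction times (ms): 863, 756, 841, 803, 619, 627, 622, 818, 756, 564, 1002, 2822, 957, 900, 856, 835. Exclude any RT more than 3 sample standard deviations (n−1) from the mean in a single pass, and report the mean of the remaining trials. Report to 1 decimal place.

n = 16, ΣRT = 14641, M = 915.062
Σ(x−M)² = 4116392.94; s = √(4116392.94/15) = 523.857
Cutoffs: 915.062 ± 3·523.857 → [-656.5, 2486.6]
Outside: 2822 → excluded.
Retained (n=15): Σ = 11819, mean = 11819/15 = 787.933

787.9 ms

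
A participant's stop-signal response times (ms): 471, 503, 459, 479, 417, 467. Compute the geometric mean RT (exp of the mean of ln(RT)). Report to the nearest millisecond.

465 ms

ln(RT): 6.1549, 6.2206, 6.1291, 6.1717, 6.0331, 6.1463
Mean ln(RT) = 36.8556/6 = 6.14260
Geometric mean = exp(6.14260) = 465.26 ms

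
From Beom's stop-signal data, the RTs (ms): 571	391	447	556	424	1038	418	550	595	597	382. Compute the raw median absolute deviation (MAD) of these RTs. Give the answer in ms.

Sorted: 382, 391, 418, 424, 447, 550, 556, 571, 595, 597, 1038 → median = 550
|x − 550|: 21, 159, 103, 6, 126, 488, 132, 0, 45, 47, 168
Sorted deviations: 0, 6, 21, 45, 47, 103, 126, 132, 159, 168, 488 → MAD = 103

103 ms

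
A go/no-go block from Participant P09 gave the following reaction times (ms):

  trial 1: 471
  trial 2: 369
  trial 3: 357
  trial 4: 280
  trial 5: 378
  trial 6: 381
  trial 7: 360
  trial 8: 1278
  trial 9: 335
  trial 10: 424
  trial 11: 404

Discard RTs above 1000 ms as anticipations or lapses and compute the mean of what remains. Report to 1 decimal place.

375.9 ms

Excluded: 1278
Retained (n=10): Σ = 3759
Mean = 3759/10 = 375.9000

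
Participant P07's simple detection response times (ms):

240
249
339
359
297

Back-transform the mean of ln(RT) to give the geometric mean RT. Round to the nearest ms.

ln(RT): 5.4806, 5.5175, 5.8260, 5.8833, 5.6937
Mean ln(RT) = 28.4011/5 = 5.68023
Geometric mean = exp(5.68023) = 293.02 ms

293 ms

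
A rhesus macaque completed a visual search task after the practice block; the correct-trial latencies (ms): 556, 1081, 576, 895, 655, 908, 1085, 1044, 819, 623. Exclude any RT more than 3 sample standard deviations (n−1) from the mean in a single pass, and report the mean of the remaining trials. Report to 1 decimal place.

824.2 ms

n = 10, ΣRT = 8242, M = 824.200
Σ(x−M)² = 396981.60; s = √(396981.60/9) = 210.022
Cutoffs: 824.200 ± 3·210.022 → [194.1, 1454.3]
No RTs fall outside the cutoffs; all 10 retained. Mean = 8242/10 = 824.200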